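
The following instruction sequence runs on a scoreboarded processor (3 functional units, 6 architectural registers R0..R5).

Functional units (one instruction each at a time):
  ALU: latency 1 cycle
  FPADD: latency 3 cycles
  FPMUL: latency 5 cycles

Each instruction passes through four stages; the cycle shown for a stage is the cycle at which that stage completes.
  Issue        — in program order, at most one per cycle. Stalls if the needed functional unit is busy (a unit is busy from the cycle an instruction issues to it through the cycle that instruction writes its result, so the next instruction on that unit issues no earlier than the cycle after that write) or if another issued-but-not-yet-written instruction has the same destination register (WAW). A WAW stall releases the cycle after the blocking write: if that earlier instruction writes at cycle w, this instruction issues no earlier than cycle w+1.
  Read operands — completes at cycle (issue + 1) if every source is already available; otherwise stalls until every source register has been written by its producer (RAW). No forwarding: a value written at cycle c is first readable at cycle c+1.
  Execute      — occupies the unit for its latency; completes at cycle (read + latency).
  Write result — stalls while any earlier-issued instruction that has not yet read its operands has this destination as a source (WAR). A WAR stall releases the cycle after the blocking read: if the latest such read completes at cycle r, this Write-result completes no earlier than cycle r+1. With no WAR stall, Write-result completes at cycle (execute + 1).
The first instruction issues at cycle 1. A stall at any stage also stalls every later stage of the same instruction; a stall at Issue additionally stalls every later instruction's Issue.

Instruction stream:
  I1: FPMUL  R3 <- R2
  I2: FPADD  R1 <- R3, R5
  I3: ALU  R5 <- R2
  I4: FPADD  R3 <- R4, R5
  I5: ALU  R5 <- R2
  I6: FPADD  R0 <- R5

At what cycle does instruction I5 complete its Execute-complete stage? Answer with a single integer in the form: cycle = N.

cycle = 17

c1: I1→FPMUL
c2: I1 RO | I2→FPADD
c3: I3→ALU
c4: I3 RO
c5: I3 EX
c7: I1 EX
c8: I1 WR R3
c9: I2 RO
c10: I3 WR R5
c12: I2 EX
c13: I2 WR R1
c14: I4→FPADD
c15: I4 RO | I5→ALU
c16: I5 RO
c17: I5 EX
c18: I4 EX | I5 WR R5
c19: I4 WR R3
c20: I6→FPADD
c21: I6 RO
c24: I6 EX
c25: I6 WR R0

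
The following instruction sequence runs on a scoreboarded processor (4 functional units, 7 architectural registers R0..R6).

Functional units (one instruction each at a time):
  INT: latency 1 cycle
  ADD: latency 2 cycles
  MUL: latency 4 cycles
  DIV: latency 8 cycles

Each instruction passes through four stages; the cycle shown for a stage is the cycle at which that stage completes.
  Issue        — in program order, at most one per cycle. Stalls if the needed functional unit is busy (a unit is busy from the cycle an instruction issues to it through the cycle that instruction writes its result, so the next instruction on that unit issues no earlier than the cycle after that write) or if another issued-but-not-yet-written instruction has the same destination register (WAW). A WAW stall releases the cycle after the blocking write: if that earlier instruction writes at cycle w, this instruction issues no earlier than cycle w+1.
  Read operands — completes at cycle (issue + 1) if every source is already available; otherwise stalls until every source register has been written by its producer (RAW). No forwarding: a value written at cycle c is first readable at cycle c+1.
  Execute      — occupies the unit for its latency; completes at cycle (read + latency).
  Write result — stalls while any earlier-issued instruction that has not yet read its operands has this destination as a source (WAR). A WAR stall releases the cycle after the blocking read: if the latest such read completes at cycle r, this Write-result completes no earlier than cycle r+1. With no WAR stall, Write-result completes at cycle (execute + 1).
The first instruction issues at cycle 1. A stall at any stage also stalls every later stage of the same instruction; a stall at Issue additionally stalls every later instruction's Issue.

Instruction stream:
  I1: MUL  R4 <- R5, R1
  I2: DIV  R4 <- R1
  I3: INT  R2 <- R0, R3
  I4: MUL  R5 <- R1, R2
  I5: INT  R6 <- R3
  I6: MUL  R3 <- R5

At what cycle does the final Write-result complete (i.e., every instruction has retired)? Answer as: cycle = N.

cycle 1: I1→MUL
cycle 2: I1 RO
cycle 6: I1 EX
cycle 7: I1 WR R4
cycle 8: I2→DIV
cycle 9: I2 RO · I3→INT
cycle 10: I3 RO · I4→MUL
cycle 11: I3 EX
cycle 12: I3 WR R2
cycle 13: I4 RO · I5→INT
cycle 14: I5 RO
cycle 15: I5 EX
cycle 16: I5 WR R6
cycle 17: I2 EX · I4 EX
cycle 18: I2 WR R4 · I4 WR R5
cycle 19: I6→MUL
cycle 20: I6 RO
cycle 24: I6 EX
cycle 25: I6 WR R3

cycle = 25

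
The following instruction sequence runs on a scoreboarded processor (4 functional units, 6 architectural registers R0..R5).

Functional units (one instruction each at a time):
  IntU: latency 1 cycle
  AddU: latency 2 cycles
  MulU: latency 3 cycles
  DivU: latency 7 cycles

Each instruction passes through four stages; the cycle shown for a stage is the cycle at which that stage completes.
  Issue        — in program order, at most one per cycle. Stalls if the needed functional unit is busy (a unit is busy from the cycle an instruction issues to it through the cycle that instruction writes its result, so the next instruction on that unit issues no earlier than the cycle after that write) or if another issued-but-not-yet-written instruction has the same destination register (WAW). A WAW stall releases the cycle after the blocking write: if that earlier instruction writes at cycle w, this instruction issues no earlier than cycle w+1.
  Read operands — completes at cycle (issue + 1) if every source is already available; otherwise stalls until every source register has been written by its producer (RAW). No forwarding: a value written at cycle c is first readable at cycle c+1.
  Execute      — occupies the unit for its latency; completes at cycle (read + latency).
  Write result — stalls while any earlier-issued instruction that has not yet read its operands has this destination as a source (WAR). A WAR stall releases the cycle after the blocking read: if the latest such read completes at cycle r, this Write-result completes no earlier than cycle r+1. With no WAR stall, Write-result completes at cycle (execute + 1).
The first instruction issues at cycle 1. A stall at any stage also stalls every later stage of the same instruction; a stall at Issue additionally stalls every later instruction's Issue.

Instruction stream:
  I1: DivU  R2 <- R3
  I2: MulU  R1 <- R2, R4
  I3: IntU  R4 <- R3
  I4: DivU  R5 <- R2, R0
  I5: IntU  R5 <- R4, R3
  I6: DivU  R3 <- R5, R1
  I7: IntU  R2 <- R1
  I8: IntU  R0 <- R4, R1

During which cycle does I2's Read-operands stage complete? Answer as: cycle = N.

[1] I1→DivU
[2] I1 RO; I2→MulU
[3] I3→IntU
[4] I3 RO
[5] I3 EX
[9] I1 EX
[10] I1 WR R2
[11] I2 RO; I4→DivU
[12] I3 WR R4; I4 RO
[14] I2 EX
[15] I2 WR R1
[19] I4 EX
[20] I4 WR R5
[21] I5→IntU
[22] I5 RO; I6→DivU
[23] I5 EX
[24] I5 WR R5
[25] I6 RO; I7→IntU
[26] I7 RO
[27] I7 EX
[28] I7 WR R2
[29] I8→IntU
[30] I8 RO
[31] I8 EX
[32] I6 EX; I8 WR R0
[33] I6 WR R3

cycle = 11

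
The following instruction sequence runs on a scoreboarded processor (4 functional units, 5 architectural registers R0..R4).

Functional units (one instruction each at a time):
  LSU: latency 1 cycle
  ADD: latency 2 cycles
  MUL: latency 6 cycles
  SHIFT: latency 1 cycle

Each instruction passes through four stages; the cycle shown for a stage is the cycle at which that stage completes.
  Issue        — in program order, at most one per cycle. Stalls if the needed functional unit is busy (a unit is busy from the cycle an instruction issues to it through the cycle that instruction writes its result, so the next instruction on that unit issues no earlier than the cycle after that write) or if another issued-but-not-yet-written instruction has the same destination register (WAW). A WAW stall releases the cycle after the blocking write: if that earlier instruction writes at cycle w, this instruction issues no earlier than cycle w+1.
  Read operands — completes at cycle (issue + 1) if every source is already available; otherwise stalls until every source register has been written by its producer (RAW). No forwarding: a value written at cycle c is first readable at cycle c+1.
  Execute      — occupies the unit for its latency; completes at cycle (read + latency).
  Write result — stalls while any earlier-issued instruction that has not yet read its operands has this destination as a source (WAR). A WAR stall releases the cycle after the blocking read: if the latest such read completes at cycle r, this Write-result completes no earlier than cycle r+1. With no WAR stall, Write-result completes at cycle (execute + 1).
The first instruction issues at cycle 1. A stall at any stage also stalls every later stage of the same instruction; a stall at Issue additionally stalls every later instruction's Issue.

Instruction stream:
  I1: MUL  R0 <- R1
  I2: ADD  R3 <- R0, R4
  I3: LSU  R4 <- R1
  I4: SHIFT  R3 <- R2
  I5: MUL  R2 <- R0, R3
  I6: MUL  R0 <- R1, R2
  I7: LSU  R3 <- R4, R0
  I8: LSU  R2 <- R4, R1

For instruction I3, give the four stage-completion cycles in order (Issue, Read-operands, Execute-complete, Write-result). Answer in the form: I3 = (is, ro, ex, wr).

[I1] 1/2/8/9
[I2] 2/10/12/13  (RAW R0: wait I1 write@9)
[I3] 3/4/5/11  (WAR R4: wait I2 read@10)
[I4] 14/15/16/17  (WAW R3: wait I2 write@13)
[I5] 15/18/24/25  (RAW R3: wait I4 write@17)
[I6] 26/27/33/34  (struct: MUL busy until I5 writes@25)
[I7] 27/35/36/37  (RAW R0: wait I6 write@34)
[I8] 38/39/40/41  (struct: LSU busy until I7 writes@37)

I3 = (3, 4, 5, 11)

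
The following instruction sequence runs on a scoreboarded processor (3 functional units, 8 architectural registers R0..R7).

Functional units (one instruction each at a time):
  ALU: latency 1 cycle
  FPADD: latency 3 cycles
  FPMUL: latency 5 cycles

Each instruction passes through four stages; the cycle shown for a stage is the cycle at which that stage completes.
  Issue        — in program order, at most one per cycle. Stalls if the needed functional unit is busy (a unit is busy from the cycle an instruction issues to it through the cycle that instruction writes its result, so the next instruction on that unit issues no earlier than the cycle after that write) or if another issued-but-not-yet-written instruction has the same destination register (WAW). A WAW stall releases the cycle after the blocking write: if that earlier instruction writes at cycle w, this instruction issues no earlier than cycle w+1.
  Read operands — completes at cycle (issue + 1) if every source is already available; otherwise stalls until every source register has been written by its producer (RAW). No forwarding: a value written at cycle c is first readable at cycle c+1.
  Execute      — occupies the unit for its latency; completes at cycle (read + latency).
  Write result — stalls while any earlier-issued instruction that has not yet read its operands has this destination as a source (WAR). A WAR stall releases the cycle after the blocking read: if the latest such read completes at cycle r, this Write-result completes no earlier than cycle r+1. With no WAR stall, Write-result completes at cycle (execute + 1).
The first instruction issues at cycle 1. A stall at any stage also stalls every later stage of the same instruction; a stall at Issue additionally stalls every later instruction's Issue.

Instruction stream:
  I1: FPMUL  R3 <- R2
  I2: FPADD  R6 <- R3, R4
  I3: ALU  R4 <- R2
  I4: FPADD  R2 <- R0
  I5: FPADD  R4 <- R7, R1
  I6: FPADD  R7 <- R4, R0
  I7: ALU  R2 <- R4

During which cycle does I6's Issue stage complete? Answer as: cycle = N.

cycle = 26

  I1 | 1 | 2 | 7 | 8
  I2 | 2 | 9 | 12 | 13   RAW R3: wait I1 write@8
  I3 | 3 | 4 | 5 | 10   WAR R4: wait I2 read@9
  I4 | 14 | 15 | 18 | 19   struct: FPADD busy until I2 writes@13
  I5 | 20 | 21 | 24 | 25   struct: FPADD busy until I4 writes@19
  I6 | 26 | 27 | 30 | 31   struct: FPADD busy until I5 writes@25
  I7 | 27 | 28 | 29 | 30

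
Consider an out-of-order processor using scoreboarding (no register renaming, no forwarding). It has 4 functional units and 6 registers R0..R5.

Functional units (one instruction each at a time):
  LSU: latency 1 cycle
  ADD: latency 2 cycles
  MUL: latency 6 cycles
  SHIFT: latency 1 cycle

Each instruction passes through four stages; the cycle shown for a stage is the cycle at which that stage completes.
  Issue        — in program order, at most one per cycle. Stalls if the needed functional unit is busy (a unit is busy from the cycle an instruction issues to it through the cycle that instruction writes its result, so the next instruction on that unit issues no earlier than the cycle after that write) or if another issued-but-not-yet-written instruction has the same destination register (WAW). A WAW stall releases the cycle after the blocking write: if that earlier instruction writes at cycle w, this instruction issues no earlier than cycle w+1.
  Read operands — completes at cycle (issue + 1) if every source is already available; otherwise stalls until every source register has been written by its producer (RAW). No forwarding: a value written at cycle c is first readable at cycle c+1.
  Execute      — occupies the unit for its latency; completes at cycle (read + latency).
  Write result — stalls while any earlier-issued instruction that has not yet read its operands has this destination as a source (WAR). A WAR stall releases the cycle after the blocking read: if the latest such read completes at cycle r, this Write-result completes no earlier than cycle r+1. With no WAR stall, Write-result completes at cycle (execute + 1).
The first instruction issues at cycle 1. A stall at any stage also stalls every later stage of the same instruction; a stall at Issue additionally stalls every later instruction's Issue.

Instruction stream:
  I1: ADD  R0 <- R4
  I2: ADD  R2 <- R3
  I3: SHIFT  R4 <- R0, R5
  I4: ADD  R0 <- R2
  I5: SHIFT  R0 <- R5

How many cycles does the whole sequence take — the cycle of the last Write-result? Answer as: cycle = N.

I1: IS=1 RO=2 EX=4 WR=5
I2: IS=6 RO=7 EX=9 WR=10  [struct: ADD busy until I1 writes@5]
I3: IS=7 RO=8 EX=9 WR=10
I4: IS=11 RO=12 EX=14 WR=15  [struct: ADD busy until I2 writes@10]
I5: IS=16 RO=17 EX=18 WR=19  [WAW R0: wait I4 write@15]

cycle = 19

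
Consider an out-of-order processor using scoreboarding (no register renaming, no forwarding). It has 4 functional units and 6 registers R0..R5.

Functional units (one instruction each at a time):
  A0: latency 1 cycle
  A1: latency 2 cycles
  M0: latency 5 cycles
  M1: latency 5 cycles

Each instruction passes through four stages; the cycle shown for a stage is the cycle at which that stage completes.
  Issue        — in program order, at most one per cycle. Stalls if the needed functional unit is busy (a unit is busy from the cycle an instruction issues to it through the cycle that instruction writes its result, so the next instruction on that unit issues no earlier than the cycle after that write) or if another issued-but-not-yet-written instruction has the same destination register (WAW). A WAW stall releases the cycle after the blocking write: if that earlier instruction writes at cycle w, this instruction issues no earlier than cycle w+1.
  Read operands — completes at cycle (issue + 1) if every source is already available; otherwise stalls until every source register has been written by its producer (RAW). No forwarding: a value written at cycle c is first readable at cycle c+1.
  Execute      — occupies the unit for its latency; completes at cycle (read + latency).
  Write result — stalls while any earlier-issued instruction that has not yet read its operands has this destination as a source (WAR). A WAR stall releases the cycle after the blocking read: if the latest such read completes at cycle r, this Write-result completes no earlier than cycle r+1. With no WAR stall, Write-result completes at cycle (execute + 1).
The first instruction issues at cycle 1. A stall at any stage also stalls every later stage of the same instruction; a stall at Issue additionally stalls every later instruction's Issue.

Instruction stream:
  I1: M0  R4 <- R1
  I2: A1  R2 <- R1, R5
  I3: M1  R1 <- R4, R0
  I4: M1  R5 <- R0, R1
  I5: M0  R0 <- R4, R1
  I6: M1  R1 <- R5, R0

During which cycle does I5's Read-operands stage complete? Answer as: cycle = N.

cycle = 18

1) issue 1, read 2, done 7, write 8
2) issue 2, read 3, done 5, write 6
3) issue 3, read 9, done 14, write 15  <RAW R4: wait I1 write@8>
4) issue 16, read 17, done 22, write 23  <struct: M1 busy until I3 writes@15>
5) issue 17, read 18, done 23, write 24
6) issue 24, read 25, done 30, write 31  <struct: M1 busy until I4 writes@23>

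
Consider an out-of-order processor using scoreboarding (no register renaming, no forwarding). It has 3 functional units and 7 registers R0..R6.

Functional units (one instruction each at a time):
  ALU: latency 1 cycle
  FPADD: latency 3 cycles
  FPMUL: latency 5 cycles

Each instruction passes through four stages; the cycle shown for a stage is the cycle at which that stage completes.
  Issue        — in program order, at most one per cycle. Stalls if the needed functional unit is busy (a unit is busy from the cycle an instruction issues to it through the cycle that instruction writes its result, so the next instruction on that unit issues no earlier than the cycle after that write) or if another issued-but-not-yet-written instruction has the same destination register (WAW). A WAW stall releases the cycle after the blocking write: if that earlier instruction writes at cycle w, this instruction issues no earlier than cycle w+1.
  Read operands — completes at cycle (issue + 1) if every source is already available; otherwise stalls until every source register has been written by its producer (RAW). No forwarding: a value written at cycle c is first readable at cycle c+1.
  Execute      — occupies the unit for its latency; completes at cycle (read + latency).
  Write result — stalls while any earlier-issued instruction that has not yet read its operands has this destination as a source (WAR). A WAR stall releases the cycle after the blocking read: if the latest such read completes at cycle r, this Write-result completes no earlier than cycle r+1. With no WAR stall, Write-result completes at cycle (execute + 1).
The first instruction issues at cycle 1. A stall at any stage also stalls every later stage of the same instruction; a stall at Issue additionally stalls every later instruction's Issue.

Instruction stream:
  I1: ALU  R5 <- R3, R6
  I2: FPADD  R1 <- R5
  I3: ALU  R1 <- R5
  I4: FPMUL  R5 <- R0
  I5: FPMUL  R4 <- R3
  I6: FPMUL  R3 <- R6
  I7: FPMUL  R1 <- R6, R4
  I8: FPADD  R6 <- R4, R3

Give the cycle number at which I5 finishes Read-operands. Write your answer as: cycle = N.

cycle = 20

[1] I1 issues→ALU
[2] I1 reads; I2 issues→FPADD
[3] I1 exec-done
[4] I1 writes R5
[5] I2 reads
[8] I2 exec-done
[9] I2 writes R1
[10] I3 issues→ALU
[11] I3 reads; I4 issues→FPMUL
[12] I3 exec-done; I4 reads
[13] I3 writes R1
[17] I4 exec-done
[18] I4 writes R5
[19] I5 issues→FPMUL
[20] I5 reads
[25] I5 exec-done
[26] I5 writes R4
[27] I6 issues→FPMUL
[28] I6 reads
[33] I6 exec-done
[34] I6 writes R3
[35] I7 issues→FPMUL
[36] I7 reads; I8 issues→FPADD
[37] I8 reads
[40] I8 exec-done
[41] I7 exec-done; I8 writes R6
[42] I7 writes R1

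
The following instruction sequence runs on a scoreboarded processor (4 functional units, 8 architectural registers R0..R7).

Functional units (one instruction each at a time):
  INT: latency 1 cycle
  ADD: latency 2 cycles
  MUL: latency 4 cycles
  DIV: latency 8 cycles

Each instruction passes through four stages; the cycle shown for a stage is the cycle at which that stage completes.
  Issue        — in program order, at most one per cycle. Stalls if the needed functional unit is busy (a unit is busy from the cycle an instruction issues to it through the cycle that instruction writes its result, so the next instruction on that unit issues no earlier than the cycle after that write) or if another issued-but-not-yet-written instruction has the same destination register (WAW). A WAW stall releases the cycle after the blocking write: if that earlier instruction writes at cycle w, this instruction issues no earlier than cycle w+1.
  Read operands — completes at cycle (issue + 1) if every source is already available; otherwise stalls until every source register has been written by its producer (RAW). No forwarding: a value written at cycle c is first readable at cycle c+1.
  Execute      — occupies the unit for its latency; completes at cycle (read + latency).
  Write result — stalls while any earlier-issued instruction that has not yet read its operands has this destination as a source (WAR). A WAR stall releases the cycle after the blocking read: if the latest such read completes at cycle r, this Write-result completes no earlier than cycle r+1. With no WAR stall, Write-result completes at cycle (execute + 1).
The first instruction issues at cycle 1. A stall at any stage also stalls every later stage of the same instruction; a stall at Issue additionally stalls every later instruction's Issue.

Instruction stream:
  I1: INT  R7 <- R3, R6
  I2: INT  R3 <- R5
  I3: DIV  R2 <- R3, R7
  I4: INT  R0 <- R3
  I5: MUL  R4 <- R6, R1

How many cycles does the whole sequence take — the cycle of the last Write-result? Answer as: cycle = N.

cycle = 18

c1: I1→INT
c2: I1 RO
c3: I1 EX
c4: I1 WR R7
c5: I2→INT
c6: I2 RO; I3→DIV
c7: I2 EX
c8: I2 WR R3
c9: I3 RO; I4→INT
c10: I4 RO; I5→MUL
c11: I4 EX; I5 RO
c12: I4 WR R0
c15: I5 EX
c16: I5 WR R4
c17: I3 EX
c18: I3 WR R2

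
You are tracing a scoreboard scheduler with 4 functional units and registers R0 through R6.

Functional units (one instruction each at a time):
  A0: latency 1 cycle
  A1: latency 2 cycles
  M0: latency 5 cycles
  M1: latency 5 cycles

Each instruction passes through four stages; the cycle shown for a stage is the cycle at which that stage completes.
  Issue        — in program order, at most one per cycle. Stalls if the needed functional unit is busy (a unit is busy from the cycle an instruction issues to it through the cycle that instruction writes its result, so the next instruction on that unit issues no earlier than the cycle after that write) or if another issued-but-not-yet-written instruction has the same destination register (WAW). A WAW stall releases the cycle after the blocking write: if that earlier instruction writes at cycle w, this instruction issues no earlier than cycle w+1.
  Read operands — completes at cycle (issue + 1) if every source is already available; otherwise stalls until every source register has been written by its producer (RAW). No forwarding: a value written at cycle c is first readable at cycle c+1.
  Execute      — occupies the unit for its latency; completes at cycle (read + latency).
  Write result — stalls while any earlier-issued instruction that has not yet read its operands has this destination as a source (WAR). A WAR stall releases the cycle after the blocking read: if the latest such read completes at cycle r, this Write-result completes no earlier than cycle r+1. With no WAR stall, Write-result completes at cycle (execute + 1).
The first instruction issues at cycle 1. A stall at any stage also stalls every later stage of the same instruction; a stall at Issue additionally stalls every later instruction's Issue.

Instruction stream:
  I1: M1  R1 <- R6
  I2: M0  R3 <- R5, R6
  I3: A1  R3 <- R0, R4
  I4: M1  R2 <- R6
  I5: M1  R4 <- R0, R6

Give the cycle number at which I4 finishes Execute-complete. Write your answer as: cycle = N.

cycle = 17

c1: I1 issues→M1
c2: I1 reads; I2 issues→M0
c3: I2 reads
c7: I1 exec-done
c8: I1 writes R1; I2 exec-done
c9: I2 writes R3
c10: I3 issues→A1
c11: I3 reads; I4 issues→M1
c12: I4 reads
c13: I3 exec-done
c14: I3 writes R3
c17: I4 exec-done
c18: I4 writes R2
c19: I5 issues→M1
c20: I5 reads
c25: I5 exec-done
c26: I5 writes R4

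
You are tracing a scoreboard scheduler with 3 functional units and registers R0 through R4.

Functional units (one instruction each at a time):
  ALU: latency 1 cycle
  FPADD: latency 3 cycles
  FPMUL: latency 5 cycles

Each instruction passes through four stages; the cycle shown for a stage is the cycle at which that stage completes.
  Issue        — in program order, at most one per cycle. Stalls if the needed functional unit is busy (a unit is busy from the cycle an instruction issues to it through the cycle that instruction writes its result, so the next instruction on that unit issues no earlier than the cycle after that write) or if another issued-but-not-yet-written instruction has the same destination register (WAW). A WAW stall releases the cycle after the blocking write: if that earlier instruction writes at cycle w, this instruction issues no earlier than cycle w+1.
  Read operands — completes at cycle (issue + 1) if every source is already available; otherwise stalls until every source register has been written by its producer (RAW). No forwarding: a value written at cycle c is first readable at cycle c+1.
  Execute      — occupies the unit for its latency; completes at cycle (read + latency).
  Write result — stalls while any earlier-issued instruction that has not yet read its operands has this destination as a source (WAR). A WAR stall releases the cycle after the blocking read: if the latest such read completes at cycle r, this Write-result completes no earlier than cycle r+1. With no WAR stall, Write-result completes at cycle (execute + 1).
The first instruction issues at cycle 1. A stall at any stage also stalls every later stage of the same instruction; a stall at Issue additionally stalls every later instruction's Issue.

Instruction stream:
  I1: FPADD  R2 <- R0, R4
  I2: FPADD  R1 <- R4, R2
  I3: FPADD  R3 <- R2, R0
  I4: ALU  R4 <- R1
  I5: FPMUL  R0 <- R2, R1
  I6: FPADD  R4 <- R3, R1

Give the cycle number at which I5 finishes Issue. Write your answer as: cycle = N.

cycle = 15

I1: IS=1 RO=2 EX=5 WR=6
I2: IS=7 RO=8 EX=11 WR=12  [struct: FPADD busy until I1 writes@6]
I3: IS=13 RO=14 EX=17 WR=18  [struct: FPADD busy until I2 writes@12]
I4: IS=14 RO=15 EX=16 WR=17
I5: IS=15 RO=16 EX=21 WR=22
I6: IS=19 RO=20 EX=23 WR=24  [struct: FPADD busy until I3 writes@18]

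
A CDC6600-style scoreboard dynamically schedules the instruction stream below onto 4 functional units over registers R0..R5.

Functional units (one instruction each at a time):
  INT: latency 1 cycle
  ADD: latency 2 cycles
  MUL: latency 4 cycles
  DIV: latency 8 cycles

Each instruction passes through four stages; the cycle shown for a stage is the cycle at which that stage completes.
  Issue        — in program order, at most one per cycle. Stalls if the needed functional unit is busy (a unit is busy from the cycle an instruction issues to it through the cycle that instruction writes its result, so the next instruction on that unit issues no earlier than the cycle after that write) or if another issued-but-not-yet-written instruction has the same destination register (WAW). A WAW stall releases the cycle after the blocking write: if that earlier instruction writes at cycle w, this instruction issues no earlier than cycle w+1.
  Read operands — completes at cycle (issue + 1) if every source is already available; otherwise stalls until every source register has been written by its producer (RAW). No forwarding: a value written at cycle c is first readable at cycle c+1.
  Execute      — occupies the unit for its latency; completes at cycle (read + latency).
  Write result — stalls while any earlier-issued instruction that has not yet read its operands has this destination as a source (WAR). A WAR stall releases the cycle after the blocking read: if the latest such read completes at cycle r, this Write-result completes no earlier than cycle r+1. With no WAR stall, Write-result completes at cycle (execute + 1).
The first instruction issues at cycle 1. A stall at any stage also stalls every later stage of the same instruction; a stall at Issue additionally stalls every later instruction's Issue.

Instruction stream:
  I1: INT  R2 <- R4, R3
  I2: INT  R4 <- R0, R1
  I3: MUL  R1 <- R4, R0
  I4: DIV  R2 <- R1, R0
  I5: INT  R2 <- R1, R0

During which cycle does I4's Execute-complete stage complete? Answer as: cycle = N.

[1] issue I1 (INT)
[2] I1 read-ops
[3] I1 finished on INT
[4] I1→R2
[5] issue I2 (INT)
[6] I2 read-ops; issue I3 (MUL)
[7] I2 finished on INT; issue I4 (DIV)
[8] I2→R4
[9] I3 read-ops
[13] I3 finished on MUL
[14] I3→R1
[15] I4 read-ops
[23] I4 finished on DIV
[24] I4→R2
[25] issue I5 (INT)
[26] I5 read-ops
[27] I5 finished on INT
[28] I5→R2

cycle = 23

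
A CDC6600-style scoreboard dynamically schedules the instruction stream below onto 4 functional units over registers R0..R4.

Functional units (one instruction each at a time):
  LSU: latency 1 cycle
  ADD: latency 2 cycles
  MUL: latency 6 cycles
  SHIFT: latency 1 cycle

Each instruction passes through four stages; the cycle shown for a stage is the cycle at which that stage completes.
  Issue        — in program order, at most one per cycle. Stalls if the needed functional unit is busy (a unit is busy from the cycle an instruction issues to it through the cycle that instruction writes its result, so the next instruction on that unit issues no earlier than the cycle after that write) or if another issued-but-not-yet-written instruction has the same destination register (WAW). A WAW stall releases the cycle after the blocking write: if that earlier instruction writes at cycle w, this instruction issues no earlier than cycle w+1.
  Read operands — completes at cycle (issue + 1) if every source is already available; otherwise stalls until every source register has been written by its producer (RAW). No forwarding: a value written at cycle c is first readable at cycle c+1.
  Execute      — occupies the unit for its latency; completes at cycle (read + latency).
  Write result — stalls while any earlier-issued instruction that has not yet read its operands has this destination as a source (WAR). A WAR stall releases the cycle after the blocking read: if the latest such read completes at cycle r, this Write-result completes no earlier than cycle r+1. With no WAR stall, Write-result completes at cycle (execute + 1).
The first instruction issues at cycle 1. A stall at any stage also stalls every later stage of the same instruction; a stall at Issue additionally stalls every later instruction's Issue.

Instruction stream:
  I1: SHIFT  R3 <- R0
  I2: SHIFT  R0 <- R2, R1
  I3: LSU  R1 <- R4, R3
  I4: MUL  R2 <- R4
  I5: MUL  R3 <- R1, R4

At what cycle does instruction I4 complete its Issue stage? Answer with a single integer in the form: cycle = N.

cycle = 7

c1: I1→SHIFT
c2: I1 RO
c3: I1 EX
c4: I1 WR R3
c5: I2→SHIFT
c6: I2 RO | I3→LSU
c7: I2 EX | I3 RO | I4→MUL
c8: I2 WR R0 | I3 EX | I4 RO
c9: I3 WR R1
c14: I4 EX
c15: I4 WR R2
c16: I5→MUL
c17: I5 RO
c23: I5 EX
c24: I5 WR R3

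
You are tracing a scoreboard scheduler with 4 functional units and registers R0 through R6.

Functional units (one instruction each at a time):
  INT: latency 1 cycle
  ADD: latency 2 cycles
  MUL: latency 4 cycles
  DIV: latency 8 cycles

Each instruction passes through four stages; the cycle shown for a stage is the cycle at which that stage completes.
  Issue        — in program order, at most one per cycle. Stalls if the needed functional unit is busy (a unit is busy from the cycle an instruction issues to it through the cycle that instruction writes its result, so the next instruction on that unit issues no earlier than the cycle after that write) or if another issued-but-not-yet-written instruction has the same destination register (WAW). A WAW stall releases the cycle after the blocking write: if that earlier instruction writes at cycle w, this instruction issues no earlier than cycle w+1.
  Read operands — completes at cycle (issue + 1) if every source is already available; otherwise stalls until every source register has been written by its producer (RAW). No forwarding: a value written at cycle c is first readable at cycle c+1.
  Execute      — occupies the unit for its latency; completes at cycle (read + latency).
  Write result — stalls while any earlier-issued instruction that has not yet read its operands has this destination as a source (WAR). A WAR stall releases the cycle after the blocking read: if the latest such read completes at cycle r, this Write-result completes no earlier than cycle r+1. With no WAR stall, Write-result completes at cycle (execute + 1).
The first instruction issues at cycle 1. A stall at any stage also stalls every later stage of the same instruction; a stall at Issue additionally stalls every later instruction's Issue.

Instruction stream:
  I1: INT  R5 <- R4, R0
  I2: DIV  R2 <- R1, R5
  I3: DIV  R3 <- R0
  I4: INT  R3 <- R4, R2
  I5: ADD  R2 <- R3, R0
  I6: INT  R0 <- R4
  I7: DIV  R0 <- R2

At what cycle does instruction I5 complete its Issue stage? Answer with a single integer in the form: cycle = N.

I1 -> (1, 2, 3, 4)
I2 -> (2, 5, 13, 14)  // RAW R5: wait I1 write@4
I3 -> (15, 16, 24, 25)  // struct: DIV busy until I2 writes@14
I4 -> (26, 27, 28, 29)  // WAW R3: wait I3 write@25
I5 -> (27, 30, 32, 33)  // RAW R3: wait I4 write@29
I6 -> (30, 31, 32, 33)  // struct: INT busy until I4 writes@29
I7 -> (34, 35, 43, 44)  // WAW R0: wait I6 write@33

cycle = 27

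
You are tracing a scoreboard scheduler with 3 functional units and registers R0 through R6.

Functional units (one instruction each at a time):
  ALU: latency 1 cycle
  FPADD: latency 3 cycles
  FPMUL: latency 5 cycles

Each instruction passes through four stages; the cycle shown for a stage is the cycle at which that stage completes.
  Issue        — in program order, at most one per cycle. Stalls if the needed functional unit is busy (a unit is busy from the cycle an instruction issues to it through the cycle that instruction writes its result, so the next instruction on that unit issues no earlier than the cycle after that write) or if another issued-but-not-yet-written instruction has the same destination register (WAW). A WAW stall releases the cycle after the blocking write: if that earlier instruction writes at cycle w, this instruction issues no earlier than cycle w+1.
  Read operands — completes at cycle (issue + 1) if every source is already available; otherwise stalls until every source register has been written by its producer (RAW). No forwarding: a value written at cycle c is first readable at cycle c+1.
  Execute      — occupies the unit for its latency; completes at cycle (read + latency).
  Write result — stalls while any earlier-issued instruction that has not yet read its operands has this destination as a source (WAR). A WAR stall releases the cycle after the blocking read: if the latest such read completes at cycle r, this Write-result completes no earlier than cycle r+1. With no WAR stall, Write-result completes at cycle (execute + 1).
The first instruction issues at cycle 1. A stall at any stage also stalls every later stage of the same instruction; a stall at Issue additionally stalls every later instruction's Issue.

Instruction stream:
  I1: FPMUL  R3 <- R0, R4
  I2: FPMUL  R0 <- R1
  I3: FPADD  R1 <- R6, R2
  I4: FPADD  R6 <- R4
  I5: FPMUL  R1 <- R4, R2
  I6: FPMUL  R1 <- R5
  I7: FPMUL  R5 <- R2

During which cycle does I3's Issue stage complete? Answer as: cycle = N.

cycle = 10

  I1 | 1 | 2 | 7 | 8
  I2 | 9 | 10 | 15 | 16   struct: FPMUL busy until I1 writes@8
  I3 | 10 | 11 | 14 | 15
  I4 | 16 | 17 | 20 | 21   struct: FPADD busy until I3 writes@15
  I5 | 17 | 18 | 23 | 24
  I6 | 25 | 26 | 31 | 32   struct: FPMUL busy until I5 writes@24
  I7 | 33 | 34 | 39 | 40   struct: FPMUL busy until I6 writes@32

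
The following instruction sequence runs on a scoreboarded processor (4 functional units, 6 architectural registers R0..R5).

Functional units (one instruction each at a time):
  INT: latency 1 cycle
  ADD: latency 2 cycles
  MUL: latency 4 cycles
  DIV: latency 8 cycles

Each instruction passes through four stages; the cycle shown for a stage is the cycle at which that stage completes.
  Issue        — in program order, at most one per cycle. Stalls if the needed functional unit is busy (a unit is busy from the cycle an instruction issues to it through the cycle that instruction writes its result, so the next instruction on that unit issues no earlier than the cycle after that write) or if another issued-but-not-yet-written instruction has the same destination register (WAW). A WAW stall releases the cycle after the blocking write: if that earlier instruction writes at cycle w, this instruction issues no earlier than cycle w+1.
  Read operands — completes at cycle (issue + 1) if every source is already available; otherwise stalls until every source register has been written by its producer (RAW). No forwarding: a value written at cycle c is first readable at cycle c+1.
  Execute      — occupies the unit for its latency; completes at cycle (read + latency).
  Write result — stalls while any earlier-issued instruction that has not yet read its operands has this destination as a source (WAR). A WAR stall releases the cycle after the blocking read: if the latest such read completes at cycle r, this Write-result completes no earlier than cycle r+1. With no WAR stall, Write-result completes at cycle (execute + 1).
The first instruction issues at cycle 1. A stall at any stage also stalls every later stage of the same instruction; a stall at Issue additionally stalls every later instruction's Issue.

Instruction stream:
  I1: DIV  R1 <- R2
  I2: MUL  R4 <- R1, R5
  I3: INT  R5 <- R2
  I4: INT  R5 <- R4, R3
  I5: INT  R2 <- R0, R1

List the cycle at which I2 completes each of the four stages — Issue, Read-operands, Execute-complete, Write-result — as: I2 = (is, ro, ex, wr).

I2 = (2, 12, 16, 17)

I1  is:1  ro:2  ex:10  wr:11
I2  is:2  ro:12  ex:16  wr:17  — RAW R1: wait I1 write@11
I3  is:3  ro:4  ex:5  wr:13  — WAR R5: wait I2 read@12
I4  is:14  ro:18  ex:19  wr:20  — struct: INT busy until I3 writes@13, RAW R4: wait I2 write@17
I5  is:21  ro:22  ex:23  wr:24  — struct: INT busy until I4 writes@20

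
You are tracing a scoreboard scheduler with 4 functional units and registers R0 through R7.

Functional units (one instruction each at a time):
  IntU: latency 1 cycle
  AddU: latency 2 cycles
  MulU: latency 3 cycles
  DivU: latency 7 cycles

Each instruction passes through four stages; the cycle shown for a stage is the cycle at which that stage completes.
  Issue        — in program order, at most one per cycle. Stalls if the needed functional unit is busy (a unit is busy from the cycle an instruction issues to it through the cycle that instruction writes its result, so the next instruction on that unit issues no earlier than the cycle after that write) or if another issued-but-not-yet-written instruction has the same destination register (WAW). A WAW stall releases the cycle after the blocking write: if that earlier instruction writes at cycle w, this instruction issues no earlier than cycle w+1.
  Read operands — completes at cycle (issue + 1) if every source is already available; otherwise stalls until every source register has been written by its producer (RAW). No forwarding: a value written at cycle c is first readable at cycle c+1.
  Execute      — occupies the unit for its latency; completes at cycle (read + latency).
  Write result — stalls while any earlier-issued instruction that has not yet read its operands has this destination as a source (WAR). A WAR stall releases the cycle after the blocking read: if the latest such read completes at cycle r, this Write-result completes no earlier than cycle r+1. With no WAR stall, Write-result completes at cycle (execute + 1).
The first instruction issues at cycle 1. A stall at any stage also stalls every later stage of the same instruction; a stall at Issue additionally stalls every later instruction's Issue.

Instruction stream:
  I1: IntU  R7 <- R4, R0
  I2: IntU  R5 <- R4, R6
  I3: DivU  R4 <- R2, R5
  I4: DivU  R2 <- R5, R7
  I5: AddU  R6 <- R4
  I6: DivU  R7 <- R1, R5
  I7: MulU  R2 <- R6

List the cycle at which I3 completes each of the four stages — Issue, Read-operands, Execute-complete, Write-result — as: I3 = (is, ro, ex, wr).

[1] I1→IntU
[2] I1 RO
[3] I1 EX
[4] I1 WR R7
[5] I2→IntU
[6] I2 RO; I3→DivU
[7] I2 EX
[8] I2 WR R5
[9] I3 RO
[16] I3 EX
[17] I3 WR R4
[18] I4→DivU
[19] I4 RO; I5→AddU
[20] I5 RO
[22] I5 EX
[23] I5 WR R6
[26] I4 EX
[27] I4 WR R2
[28] I6→DivU
[29] I6 RO; I7→MulU
[30] I7 RO
[33] I7 EX
[34] I7 WR R2
[36] I6 EX
[37] I6 WR R7

I3 = (6, 9, 16, 17)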